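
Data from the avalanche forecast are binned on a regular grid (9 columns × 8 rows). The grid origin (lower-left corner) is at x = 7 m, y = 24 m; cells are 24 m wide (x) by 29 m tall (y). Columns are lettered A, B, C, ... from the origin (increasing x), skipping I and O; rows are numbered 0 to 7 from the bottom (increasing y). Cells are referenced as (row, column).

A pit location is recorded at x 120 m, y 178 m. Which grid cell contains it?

(5, E)

Column index: ⌊(120 − 7) / 24⌋ = ⌊4.708⌋ = 4 → column E
Row offset from origin: ⌊(178 − 24) / 29⌋ = ⌊5.310⌋ = 5 → row 5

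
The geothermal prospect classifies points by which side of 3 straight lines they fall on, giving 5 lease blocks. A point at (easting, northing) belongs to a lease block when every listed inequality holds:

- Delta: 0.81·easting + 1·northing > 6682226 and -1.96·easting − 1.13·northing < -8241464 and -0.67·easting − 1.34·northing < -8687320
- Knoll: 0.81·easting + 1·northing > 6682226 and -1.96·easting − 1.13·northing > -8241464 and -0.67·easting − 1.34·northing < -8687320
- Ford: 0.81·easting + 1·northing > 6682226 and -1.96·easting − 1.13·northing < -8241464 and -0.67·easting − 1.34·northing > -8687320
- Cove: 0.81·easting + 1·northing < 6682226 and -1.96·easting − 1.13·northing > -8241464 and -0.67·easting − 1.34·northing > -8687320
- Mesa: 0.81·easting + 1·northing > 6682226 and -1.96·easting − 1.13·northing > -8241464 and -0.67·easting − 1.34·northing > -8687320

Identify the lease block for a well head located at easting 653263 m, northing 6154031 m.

Mesa

0.81·653263 + 1·6154031 = 6683174.030, which is > 6682226
-1.96·653263 − 1.13·6154031 = -8234450.510, which is > -8241464
-0.67·653263 − 1.34·6154031 = -8684087.750, which is > -8687320
This sign pattern matches Mesa.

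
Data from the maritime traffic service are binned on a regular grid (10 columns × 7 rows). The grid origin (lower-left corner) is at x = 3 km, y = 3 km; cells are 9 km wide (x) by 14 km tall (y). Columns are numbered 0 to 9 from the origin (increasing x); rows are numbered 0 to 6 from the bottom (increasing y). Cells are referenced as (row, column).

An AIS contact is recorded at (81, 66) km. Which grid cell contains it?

Column index: ⌊(81 − 3) / 9⌋ = ⌊8.667⌋ = 8
Row offset from origin: ⌊(66 − 3) / 14⌋ = ⌊4.500⌋ = 4 → row 4

(4, 8)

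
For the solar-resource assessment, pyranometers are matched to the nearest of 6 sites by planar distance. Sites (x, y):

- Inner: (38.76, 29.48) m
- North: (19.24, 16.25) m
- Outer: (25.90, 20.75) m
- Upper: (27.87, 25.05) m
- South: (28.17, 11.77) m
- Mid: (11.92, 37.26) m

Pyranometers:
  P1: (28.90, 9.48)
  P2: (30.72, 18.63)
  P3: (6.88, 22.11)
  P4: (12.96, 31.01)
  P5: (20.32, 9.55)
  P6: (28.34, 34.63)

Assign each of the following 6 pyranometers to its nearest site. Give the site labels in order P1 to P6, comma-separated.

South, Outer, North, Mid, North, Upper

P1 → South (d²=5.78)
P2 → Outer (d²=27.73)
P3 → North (d²=187.11)
P4 → Mid (d²=40.14)
P5 → North (d²=46.06)
P6 → Upper (d²=92.00)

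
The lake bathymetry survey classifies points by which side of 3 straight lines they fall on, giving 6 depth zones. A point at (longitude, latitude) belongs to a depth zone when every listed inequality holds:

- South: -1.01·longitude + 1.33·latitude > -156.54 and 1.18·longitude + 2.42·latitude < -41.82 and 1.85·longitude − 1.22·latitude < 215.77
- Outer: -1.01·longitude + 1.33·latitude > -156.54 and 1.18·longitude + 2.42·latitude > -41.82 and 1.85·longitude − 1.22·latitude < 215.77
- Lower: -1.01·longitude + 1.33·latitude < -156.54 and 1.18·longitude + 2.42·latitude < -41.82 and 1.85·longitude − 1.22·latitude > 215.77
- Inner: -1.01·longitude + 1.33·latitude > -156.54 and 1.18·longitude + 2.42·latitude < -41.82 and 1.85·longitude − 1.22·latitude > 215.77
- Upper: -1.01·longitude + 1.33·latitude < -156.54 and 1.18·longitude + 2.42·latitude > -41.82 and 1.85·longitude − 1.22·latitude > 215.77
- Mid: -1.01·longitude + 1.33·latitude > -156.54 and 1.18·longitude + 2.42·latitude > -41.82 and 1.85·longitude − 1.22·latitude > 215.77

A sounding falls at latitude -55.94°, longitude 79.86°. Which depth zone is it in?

-1.01·79.86 + 1.33·-55.94 = -155.059, which is > -156.54
1.18·79.86 + 2.42·-55.94 = -41.140, which is > -41.82
1.85·79.86 − 1.22·-55.94 = 215.988, which is > 215.77
This sign pattern matches Mid.

Mid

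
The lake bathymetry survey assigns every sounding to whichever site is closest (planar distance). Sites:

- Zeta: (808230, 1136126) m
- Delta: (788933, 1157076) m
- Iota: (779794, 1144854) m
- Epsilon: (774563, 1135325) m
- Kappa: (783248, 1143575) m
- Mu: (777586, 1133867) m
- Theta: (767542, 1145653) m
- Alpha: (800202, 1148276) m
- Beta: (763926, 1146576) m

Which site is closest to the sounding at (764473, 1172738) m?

Squared distances to each site:
Zeta: 3255113593.000; Delta: 843589844.000; Iota: 1012250497.000; Epsilon: 1501540669.000; Kappa: 1202981194.000; Mu: 1682905410.000; Theta: 743015986.000; Alpha: 1874950885.000; Beta: 684749453.000.
Minimum at Beta.

Beta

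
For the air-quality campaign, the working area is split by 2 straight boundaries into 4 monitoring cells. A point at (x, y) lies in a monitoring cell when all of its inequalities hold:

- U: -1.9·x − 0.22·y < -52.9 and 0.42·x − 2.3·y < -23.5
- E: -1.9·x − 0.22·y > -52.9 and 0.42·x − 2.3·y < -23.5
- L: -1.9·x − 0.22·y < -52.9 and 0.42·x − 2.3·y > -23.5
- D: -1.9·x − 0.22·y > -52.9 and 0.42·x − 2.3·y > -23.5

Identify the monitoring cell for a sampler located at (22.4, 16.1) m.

E

-1.9·22.4 − 0.22·16.1 = -46.102, which is > -52.9
0.42·22.4 − 2.3·16.1 = -27.622, which is < -23.5
This sign pattern matches E.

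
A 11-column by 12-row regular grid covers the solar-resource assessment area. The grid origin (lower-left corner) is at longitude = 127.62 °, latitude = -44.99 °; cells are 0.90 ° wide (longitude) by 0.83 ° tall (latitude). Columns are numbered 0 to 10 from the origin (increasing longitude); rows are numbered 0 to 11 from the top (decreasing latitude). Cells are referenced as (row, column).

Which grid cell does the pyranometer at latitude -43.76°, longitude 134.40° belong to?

(10, 7)

Column index: ⌊(134.40 − 127.62) / 0.90⌋ = ⌊7.533⌋ = 7
Row offset from origin: ⌊(-43.76 − -44.99) / 0.83⌋ = ⌊1.482⌋ = 1 → row 10 (counted from top)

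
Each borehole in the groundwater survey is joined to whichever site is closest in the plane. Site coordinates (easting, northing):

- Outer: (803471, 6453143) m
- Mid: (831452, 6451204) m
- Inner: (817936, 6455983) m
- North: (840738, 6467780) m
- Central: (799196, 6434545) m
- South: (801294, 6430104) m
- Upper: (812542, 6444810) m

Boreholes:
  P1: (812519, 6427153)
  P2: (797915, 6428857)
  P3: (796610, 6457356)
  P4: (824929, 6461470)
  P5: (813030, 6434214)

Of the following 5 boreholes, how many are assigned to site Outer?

P1 → South
P2 → South
P3 → Outer
P4 → Inner
P5 → Upper
1 of the 5 goes to Outer.

1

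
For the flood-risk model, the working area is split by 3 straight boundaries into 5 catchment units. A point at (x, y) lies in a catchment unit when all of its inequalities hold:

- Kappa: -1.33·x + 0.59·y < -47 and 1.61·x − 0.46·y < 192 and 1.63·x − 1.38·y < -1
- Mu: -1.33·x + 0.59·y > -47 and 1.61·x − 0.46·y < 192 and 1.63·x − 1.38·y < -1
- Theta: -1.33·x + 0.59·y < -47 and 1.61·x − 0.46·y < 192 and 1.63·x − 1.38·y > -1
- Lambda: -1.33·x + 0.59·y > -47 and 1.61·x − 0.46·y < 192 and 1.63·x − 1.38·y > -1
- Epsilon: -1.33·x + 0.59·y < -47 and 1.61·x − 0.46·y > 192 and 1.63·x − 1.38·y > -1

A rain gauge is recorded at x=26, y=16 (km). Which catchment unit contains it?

-1.33·26 + 0.59·16 = -25.140, which is > -47
1.61·26 − 0.46·16 = 34.500, which is < 192
1.63·26 − 1.38·16 = 20.300, which is > -1
This sign pattern matches Lambda.

Lambda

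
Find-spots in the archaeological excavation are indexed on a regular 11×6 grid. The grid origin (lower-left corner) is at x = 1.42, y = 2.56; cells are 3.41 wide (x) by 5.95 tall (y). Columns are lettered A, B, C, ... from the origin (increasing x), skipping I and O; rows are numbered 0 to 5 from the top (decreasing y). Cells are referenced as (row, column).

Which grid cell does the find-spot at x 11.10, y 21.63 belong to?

Column index: ⌊(11.10 − 1.42) / 3.41⌋ = ⌊2.839⌋ = 2 → column C
Row offset from origin: ⌊(21.63 − 2.56) / 5.95⌋ = ⌊3.205⌋ = 3 → row 2 (counted from top)

(2, C)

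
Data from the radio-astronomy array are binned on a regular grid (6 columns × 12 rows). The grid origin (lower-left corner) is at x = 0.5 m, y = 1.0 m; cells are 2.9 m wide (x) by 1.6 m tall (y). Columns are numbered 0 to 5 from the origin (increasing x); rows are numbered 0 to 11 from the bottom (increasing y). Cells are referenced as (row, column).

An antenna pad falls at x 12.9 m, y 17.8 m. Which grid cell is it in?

(10, 4)

Column index: ⌊(12.9 − 0.5) / 2.9⌋ = ⌊4.276⌋ = 4
Row offset from origin: ⌊(17.8 − 1.0) / 1.6⌋ = ⌊10.500⌋ = 10 → row 10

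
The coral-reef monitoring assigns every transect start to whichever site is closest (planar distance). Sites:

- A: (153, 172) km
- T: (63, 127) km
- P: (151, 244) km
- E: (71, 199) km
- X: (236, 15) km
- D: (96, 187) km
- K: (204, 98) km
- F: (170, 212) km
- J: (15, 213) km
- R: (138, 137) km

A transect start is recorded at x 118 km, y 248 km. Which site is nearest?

Squared distances to each site:
A: 7001.000; T: 17666.000; P: 1105.000; E: 4610.000; X: 68213.000; D: 4205.000; K: 29896.000; F: 4000.000; J: 11834.000; R: 12721.000.
Minimum at P.

P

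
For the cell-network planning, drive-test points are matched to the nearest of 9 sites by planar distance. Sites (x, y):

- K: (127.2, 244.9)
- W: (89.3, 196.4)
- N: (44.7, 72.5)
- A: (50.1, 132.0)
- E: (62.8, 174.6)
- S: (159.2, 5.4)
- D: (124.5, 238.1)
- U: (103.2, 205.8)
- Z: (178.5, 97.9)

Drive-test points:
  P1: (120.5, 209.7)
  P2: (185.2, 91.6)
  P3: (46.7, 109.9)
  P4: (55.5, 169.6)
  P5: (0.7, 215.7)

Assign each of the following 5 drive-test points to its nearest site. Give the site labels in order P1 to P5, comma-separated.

U, Z, A, E, E

P1 → U (d²=314.50)
P2 → Z (d²=84.58)
P3 → A (d²=499.97)
P4 → E (d²=78.29)
P5 → E (d²=5545.62)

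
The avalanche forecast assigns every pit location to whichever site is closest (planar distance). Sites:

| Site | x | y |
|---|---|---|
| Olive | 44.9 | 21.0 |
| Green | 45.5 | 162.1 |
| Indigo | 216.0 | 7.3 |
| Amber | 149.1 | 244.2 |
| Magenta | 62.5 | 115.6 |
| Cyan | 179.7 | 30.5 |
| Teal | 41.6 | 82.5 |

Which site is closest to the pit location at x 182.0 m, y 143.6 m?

Amber

Squared distances to each site:
Olive: 33827.170; Green: 18974.500; Indigo: 19733.690; Amber: 11202.770; Magenta: 15064.250; Cyan: 12796.900; Teal: 23445.370.
Minimum at Amber.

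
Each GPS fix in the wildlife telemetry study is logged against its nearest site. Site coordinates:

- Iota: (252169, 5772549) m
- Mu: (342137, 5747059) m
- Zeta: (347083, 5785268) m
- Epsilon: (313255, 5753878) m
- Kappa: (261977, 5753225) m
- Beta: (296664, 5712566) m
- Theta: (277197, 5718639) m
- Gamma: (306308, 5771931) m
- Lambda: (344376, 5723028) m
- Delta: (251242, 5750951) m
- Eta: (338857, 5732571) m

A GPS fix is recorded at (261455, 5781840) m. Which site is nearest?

Squared distances to each site:
Iota: 172552477.000; Mu: 7719303085.000; Zeta: 7343905568.000; Epsilon: 3465113444.000; Kappa: 819090709.000; Beta: 6038560757.000; Theta: 4242176965.000; Gamma: 2109979890.000; Lambda: 10334743585.000; Delta: 1058435690.000; Eta: 8418503965.000.
Minimum at Iota.

Iota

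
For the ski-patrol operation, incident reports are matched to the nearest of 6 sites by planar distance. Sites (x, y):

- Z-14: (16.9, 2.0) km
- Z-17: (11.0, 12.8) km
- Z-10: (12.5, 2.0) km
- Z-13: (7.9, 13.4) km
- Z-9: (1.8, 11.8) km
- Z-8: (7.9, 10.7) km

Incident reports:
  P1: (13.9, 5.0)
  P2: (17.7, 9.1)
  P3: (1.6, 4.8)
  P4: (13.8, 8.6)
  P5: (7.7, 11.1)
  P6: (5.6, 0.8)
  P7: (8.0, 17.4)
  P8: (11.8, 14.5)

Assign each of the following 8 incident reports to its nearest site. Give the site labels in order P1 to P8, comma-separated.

P1 → Z-10 (d²=10.96)
P2 → Z-14 (d²=51.05)
P3 → Z-9 (d²=49.04)
P4 → Z-17 (d²=25.48)
P5 → Z-8 (d²=0.20)
P6 → Z-10 (d²=49.05)
P7 → Z-13 (d²=16.01)
P8 → Z-17 (d²=3.53)

Z-10, Z-14, Z-9, Z-17, Z-8, Z-10, Z-13, Z-17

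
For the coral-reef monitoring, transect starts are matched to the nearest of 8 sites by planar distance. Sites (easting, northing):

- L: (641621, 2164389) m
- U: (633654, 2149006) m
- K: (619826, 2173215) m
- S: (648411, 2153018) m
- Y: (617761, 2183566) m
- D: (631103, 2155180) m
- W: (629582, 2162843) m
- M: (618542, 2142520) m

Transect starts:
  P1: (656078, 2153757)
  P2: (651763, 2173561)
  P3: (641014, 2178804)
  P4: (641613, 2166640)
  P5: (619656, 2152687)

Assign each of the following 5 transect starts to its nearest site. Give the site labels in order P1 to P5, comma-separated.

S, L, L, L, M

P1 → S (d²=59329010.00)
P2 → L (d²=186985748.00)
P3 → L (d²=208160674.00)
P4 → L (d²=5067065.00)
P5 → M (d²=104608885.00)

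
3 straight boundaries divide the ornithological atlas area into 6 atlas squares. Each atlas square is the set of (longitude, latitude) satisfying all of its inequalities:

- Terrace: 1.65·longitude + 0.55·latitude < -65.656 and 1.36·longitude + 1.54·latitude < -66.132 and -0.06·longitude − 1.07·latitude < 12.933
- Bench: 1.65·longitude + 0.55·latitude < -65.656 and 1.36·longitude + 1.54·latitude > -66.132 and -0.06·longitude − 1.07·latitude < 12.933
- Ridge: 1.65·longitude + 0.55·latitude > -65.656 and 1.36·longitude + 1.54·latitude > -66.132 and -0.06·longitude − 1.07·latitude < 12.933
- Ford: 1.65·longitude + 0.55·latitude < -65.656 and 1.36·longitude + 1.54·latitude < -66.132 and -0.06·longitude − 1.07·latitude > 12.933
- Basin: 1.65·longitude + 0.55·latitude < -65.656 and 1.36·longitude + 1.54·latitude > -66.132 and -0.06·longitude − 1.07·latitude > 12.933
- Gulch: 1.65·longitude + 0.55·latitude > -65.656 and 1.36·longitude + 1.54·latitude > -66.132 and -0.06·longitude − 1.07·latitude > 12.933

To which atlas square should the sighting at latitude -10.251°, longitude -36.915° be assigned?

1.65·-36.915 + 0.55·-10.251 = -66.548, which is < -65.656
1.36·-36.915 + 1.54·-10.251 = -65.991, which is > -66.132
-0.06·-36.915 − 1.07·-10.251 = 13.183, which is > 12.933
This sign pattern matches Basin.

Basin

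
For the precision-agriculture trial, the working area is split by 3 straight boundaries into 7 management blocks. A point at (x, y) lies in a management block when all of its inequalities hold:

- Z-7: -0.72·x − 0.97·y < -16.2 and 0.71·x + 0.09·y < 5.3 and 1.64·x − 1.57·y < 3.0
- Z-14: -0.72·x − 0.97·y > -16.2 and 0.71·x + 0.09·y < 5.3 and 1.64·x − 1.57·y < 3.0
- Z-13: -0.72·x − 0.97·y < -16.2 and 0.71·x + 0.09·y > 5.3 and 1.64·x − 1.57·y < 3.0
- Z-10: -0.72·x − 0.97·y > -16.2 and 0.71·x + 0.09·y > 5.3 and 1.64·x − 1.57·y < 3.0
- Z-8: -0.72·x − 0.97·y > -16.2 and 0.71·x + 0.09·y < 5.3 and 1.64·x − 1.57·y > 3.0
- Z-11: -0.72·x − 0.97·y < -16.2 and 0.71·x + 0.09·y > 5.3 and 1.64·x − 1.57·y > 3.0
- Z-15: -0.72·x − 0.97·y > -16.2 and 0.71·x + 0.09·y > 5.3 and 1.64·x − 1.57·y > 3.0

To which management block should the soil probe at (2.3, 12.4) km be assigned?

Z-14

-0.72·2.3 − 0.97·12.4 = -13.684, which is > -16.2
0.71·2.3 + 0.09·12.4 = 2.749, which is < 5.3
1.64·2.3 − 1.57·12.4 = -15.696, which is < 3.0
This sign pattern matches Z-14.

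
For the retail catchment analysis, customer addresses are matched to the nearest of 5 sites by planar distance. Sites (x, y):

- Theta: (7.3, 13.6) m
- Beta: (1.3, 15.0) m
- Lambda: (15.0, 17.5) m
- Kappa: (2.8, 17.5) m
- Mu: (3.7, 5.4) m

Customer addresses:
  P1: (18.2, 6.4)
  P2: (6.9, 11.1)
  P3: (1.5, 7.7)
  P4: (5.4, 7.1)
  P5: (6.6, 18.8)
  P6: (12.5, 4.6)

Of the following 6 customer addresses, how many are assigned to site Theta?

P1 → Lambda
P2 → Theta
P3 → Mu
P4 → Mu
P5 → Kappa
P6 → Mu
1 of the 6 goes to Theta.

1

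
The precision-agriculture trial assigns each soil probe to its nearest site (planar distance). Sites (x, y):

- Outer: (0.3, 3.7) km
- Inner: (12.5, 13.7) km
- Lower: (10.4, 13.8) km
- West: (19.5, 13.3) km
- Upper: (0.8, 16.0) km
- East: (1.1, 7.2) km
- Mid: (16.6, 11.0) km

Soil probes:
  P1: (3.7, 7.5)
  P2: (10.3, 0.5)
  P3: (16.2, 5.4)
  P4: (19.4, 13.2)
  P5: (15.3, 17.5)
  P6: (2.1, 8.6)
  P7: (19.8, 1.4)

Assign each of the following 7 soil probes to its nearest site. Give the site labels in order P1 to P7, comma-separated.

East, Outer, Mid, West, Inner, East, Mid

P1 → East (d²=6.85)
P2 → Outer (d²=110.24)
P3 → Mid (d²=31.52)
P4 → West (d²=0.02)
P5 → Inner (d²=22.28)
P6 → East (d²=2.96)
P7 → Mid (d²=102.40)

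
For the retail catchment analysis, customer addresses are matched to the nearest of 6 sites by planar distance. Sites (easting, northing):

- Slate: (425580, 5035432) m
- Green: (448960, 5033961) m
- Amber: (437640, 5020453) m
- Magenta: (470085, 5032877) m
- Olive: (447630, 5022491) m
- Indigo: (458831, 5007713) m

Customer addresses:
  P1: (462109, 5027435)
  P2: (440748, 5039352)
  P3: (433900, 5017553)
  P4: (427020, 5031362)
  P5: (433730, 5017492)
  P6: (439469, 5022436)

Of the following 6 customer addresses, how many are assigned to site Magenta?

1

P1 → Magenta
P2 → Green
P3 → Amber
P4 → Slate
P5 → Amber
P6 → Amber
1 of the 6 goes to Magenta.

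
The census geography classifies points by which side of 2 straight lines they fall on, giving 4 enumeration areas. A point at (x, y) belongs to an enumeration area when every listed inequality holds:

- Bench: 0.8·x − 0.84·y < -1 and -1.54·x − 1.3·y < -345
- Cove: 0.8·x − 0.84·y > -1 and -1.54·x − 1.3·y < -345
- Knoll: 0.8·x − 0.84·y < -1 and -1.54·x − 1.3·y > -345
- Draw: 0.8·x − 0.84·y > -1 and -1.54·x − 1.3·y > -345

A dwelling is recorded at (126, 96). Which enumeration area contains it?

Draw

0.8·126 − 0.84·96 = 20.160, which is > -1
-1.54·126 − 1.3·96 = -318.840, which is > -345
This sign pattern matches Draw.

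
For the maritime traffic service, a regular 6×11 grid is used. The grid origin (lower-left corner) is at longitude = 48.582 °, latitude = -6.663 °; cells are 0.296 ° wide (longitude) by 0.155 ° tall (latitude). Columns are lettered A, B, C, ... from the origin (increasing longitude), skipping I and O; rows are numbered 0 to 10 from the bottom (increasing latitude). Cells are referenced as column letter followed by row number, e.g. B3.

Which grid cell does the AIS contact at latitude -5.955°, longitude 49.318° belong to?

C4

Column index: ⌊(49.318 − 48.582) / 0.296⌋ = ⌊2.486⌋ = 2 → column C
Row offset from origin: ⌊(-5.955 − -6.663) / 0.155⌋ = ⌊4.568⌋ = 4 → row 4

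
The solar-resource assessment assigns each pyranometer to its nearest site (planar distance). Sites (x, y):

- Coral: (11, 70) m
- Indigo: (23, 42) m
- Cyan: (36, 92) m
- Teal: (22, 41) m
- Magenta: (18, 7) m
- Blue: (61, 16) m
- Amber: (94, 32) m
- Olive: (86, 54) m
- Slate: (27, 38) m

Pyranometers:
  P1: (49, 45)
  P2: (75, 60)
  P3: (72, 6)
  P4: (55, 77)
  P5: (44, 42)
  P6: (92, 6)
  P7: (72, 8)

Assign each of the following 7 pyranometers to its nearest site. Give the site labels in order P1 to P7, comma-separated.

P1 → Slate (d²=533.00)
P2 → Olive (d²=157.00)
P3 → Blue (d²=221.00)
P4 → Cyan (d²=586.00)
P5 → Slate (d²=305.00)
P6 → Amber (d²=680.00)
P7 → Blue (d²=185.00)

Slate, Olive, Blue, Cyan, Slate, Amber, Blue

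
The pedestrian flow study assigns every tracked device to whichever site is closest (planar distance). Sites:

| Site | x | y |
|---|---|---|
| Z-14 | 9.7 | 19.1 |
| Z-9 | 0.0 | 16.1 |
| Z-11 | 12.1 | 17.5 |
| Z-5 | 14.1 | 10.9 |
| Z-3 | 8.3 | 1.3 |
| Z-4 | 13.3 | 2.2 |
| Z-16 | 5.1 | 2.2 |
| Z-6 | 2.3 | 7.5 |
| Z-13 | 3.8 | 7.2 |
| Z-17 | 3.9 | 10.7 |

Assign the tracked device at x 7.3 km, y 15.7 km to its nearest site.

Z-14

Squared distances to each site:
Z-14: 17.320; Z-9: 53.450; Z-11: 26.280; Z-5: 69.280; Z-3: 208.360; Z-4: 218.250; Z-16: 187.090; Z-6: 92.240; Z-13: 84.500; Z-17: 36.560.
Minimum at Z-14.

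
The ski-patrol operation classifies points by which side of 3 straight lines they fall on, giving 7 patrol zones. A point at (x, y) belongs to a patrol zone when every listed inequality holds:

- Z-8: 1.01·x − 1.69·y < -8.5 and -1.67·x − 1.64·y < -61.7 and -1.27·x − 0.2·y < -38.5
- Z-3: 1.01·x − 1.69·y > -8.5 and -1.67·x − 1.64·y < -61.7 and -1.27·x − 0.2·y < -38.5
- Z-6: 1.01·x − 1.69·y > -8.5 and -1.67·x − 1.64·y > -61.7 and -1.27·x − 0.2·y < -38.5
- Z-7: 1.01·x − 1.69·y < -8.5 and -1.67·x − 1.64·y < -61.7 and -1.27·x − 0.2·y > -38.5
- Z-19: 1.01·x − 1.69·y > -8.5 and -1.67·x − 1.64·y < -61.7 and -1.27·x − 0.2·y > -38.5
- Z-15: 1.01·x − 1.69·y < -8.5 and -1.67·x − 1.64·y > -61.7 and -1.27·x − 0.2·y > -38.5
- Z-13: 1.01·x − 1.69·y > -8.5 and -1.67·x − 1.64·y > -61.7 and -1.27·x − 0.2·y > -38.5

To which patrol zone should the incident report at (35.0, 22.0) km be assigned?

Z-3

1.01·35.0 − 1.69·22.0 = -1.830, which is > -8.5
-1.67·35.0 − 1.64·22.0 = -94.530, which is < -61.7
-1.27·35.0 − 0.2·22.0 = -48.850, which is < -38.5
This sign pattern matches Z-3.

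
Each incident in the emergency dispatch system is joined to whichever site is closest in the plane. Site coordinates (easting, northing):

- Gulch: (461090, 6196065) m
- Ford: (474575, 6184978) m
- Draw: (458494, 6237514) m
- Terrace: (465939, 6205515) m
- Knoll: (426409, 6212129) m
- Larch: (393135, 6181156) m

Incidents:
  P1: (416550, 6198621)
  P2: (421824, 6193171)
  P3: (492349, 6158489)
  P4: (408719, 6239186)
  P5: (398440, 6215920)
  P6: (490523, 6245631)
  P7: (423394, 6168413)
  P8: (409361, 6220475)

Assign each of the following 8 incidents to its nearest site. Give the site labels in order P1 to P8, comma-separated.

P1 → Knoll (d²=279665945.00)
P2 → Knoll (d²=380427989.00)
P3 → Ford (d²=1017582197.00)
P4 → Knoll (d²=1045017349.00)
P5 → Knoll (d²=796636642.00)
P6 → Draw (d²=1091742530.00)
P7 → Larch (d²=1077991130.00)
P8 → Knoll (d²=360290020.00)

Knoll, Knoll, Ford, Knoll, Knoll, Draw, Larch, Knoll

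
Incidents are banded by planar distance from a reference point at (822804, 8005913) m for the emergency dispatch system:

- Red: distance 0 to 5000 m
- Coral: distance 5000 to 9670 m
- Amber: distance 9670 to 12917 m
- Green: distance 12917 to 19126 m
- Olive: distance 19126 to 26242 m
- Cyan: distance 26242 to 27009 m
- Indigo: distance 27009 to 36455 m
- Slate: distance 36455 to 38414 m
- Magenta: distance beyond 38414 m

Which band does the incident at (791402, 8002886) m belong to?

Indigo

Distance = √((791402−822804)² + (8002886−8005913)²) = √(986085604.000 + 9162729.000) = 31547.557 m.
27009 ≤ 31547.557 < 36455 → Indigo.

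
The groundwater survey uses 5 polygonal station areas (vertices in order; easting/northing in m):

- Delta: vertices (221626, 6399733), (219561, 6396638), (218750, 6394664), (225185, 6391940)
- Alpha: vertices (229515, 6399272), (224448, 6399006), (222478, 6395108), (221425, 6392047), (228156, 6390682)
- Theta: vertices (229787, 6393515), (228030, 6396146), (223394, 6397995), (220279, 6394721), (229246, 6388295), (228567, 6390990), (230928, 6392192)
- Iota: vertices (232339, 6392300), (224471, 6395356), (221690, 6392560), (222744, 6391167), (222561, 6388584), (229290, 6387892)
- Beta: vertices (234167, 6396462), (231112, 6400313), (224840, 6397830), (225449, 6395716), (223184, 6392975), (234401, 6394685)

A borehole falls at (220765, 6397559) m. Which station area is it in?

Cast a ray rightward from (220765, 6397559). For each polygon, the edges (by vertex number in listed order) whose endpoints lie on opposite sides of northing = 6397559, where each meets that height, and whether that is right or left of the point:
Delta: 1–2 at easting≈220175.5 (left), 4–1 at easting≈222618.8 (right) → 1 crossing.
Alpha: 2–3 at easting≈223716.7 (right), 5–1 at easting≈229244.0 (right) → 2 crossings.
Theta: 2–3 at easting≈224487.2 (right), 3–4 at easting≈222979.2 (right) → 2 crossings.
Iota: no edge straddles that height → 0 crossings.
Beta: 1–2 at easting≈233296.7 (right), 3–4 at easting≈224918.1 (right) → 2 crossings.
Only Delta has an odd count, so the point is inside Delta.

Delta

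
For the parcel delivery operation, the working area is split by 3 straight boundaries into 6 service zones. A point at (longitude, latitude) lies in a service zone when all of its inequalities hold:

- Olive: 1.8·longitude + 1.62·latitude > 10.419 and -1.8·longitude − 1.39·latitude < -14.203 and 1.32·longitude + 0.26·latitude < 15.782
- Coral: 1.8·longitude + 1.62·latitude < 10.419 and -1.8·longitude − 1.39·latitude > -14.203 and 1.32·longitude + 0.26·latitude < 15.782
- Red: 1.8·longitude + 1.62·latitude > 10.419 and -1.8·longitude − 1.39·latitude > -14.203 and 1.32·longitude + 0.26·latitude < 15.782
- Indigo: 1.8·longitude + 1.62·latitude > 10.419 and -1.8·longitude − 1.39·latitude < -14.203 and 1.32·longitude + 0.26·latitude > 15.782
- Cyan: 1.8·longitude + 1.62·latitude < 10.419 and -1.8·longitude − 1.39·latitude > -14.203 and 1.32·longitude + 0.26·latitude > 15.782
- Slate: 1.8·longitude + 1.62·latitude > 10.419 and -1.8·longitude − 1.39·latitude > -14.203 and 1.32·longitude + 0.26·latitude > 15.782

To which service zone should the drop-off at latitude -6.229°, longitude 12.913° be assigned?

1.8·12.913 + 1.62·-6.229 = 13.152, which is > 10.419
-1.8·12.913 − 1.39·-6.229 = -14.585, which is < -14.203
1.32·12.913 + 0.26·-6.229 = 15.426, which is < 15.782
This sign pattern matches Olive.

Olive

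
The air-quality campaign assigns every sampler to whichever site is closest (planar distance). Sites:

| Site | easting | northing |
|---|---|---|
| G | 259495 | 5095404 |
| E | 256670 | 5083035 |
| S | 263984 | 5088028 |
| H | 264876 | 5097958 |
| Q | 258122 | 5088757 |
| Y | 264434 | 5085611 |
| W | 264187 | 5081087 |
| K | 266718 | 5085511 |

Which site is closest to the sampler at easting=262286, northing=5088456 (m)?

S

Squared distances to each site:
G: 56064385.000; E: 60926697.000; S: 3066388.000; H: 96996104.000; Q: 17429497.000; Y: 12707929.000; W: 57915962.000; K: 28315649.000.
Minimum at S.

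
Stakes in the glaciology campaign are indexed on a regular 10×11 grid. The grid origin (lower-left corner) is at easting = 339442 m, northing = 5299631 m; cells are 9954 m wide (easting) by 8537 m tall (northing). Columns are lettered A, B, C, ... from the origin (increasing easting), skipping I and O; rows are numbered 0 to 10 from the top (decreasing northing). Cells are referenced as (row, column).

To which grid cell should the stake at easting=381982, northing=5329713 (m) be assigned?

Column index: ⌊(381982 − 339442) / 9954⌋ = ⌊4.274⌋ = 4 → column E
Row offset from origin: ⌊(5329713 − 5299631) / 8537⌋ = ⌊3.524⌋ = 3 → row 7 (counted from top)

(7, E)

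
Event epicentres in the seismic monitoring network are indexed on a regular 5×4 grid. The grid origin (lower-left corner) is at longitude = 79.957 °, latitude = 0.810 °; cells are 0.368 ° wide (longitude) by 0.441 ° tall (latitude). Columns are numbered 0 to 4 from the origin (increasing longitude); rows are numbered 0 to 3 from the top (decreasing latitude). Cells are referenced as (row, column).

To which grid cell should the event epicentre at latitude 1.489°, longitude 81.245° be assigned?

Column index: ⌊(81.245 − 79.957) / 0.368⌋ = ⌊3.500⌋ = 3
Row offset from origin: ⌊(1.489 − 0.810) / 0.441⌋ = ⌊1.540⌋ = 1 → row 2 (counted from top)

(2, 3)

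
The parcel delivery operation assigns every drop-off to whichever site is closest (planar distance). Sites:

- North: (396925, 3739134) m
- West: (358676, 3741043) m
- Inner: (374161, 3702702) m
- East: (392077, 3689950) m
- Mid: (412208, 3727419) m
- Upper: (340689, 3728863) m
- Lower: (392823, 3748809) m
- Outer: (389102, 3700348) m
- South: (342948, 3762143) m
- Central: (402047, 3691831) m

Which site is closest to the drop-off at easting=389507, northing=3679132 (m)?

East

Squared distances to each site:
North: 3655266728.000; West: 4783522482.000; Inner: 791044616.000; East: 123634024.000; Mid: 2846969770.000; Upper: 4856369485.000; Lower: 4865880185.000; Outer: 450282681.000; South: 9058566602.000; Central: 318516201.000.
Minimum at East.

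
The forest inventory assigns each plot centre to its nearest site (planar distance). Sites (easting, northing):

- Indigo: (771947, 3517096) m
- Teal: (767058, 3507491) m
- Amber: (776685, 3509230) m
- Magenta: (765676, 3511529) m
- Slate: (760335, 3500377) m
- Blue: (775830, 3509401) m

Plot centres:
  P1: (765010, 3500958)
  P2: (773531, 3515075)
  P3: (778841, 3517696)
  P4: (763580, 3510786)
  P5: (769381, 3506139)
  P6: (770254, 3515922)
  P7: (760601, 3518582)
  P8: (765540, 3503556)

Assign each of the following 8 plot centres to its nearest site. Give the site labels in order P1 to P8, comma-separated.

P1 → Slate (d²=22193186.00)
P2 → Indigo (d²=6593497.00)
P3 → Indigo (d²=47887236.00)
P4 → Magenta (d²=4945265.00)
P5 → Teal (d²=7224233.00)
P6 → Indigo (d²=4244525.00)
P7 → Magenta (d²=75500434.00)
P8 → Teal (d²=17788549.00)

Slate, Indigo, Indigo, Magenta, Teal, Indigo, Magenta, Teal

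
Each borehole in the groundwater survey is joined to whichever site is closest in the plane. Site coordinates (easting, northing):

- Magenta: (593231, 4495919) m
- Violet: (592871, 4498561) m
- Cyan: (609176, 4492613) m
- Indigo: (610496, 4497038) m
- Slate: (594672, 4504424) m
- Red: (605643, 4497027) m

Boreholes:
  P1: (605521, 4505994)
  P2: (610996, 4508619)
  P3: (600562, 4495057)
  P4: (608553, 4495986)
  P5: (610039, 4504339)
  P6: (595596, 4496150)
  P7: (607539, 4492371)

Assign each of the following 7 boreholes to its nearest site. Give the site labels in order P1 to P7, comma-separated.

P1 → Red (d²=80421973.00)
P2 → Indigo (d²=134369561.00)
P3 → Red (d²=29697461.00)
P4 → Indigo (d²=4881953.00)
P5 → Indigo (d²=53513450.00)
P6 → Magenta (d²=5646586.00)
P7 → Cyan (d²=2738333.00)

Red, Indigo, Red, Indigo, Indigo, Magenta, Cyan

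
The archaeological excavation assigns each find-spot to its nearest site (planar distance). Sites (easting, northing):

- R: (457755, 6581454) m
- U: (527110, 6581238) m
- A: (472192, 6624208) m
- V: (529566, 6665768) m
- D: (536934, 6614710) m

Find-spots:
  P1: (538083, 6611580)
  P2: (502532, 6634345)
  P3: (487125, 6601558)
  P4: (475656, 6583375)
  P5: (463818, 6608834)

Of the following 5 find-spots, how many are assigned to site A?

3

P1 → D
P2 → A
P3 → A
P4 → R
P5 → A
3 of the 5 go to A.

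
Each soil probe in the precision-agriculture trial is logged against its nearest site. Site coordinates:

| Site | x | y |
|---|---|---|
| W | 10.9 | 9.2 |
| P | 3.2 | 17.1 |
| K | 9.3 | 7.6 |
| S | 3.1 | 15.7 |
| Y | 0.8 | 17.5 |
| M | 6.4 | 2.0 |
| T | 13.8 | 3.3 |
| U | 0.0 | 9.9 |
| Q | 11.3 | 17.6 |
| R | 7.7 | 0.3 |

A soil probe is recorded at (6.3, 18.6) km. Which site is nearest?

P

Squared distances to each site:
W: 109.520; P: 11.860; K: 130.000; S: 18.650; Y: 31.460; M: 275.570; T: 290.340; U: 115.380; Q: 26.000; R: 336.850.
Minimum at P.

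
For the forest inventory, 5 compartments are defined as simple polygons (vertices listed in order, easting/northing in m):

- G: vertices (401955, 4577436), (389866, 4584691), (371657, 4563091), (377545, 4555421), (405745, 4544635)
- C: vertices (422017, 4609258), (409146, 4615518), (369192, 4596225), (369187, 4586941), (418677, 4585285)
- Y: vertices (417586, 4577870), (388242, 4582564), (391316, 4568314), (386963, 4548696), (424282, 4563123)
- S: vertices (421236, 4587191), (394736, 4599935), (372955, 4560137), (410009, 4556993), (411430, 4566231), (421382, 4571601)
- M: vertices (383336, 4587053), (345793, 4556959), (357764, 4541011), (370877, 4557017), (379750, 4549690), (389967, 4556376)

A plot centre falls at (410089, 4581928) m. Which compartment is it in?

Cast a ray rightward from (410089, 4581928). For each polygon, the edges (by vertex number in listed order) whose endpoints lie on opposite sides of northing = 4581928, where each meets that height, and whether that is right or left of the point:
G: 1–2 at easting≈394470.0 (left), 2–3 at easting≈387536.8 (left) → 0 crossings.
C: no edge straddles that height → 0 crossings.
Y: 1–2 at easting≈392217.9 (left), 2–3 at easting≈388379.2 (left) → 0 crossings.
S: 2–3 at easting≈384881.0 (left), 6–1 at easting≈421285.3 (right) → 1 crossing.
M: 1–2 at easting≈376942.4 (left), 6–1 at easting≈384443.8 (left) → 0 crossings.
Only S has an odd count, so the point is inside S.

S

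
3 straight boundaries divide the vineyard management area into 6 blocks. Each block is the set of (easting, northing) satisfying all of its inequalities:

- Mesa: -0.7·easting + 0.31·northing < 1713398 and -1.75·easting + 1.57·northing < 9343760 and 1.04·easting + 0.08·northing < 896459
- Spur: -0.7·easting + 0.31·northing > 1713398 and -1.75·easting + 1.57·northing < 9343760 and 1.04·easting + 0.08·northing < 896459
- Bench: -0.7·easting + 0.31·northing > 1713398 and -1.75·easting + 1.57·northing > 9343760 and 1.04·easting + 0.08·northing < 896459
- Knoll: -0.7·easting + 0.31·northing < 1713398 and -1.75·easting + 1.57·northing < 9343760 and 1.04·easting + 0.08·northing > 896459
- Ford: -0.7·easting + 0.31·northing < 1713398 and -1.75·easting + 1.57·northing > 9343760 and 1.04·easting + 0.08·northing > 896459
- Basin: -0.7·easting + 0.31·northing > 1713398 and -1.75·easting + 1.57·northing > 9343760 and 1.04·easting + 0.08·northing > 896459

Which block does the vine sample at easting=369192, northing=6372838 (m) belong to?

-0.7·369192 + 0.31·6372838 = 1717145.380, which is > 1713398
-1.75·369192 + 1.57·6372838 = 9359269.660, which is > 9343760
1.04·369192 + 0.08·6372838 = 893786.720, which is < 896459
This sign pattern matches Bench.

Bench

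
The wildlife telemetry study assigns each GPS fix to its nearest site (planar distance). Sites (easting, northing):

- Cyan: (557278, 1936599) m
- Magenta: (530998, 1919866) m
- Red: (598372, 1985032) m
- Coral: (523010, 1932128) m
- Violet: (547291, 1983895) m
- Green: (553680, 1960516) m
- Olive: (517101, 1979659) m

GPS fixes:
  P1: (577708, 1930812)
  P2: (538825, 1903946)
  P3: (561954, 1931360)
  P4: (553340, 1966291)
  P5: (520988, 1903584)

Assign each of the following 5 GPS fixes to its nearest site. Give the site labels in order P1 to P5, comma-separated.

Cyan, Magenta, Cyan, Green, Magenta

P1 → Cyan (d²=450874269.00)
P2 → Magenta (d²=314708329.00)
P3 → Cyan (d²=49312097.00)
P4 → Green (d²=33466225.00)
P5 → Magenta (d²=365303624.00)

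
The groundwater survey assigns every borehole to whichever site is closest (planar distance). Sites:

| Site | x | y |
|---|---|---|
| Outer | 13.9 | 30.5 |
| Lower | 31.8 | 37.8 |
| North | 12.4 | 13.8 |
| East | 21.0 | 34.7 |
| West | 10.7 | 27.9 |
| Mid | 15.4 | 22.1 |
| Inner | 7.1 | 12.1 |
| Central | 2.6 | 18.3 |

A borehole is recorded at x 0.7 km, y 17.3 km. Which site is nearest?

Squared distances to each site:
Outer: 348.480; Lower: 1387.460; North: 149.140; East: 714.850; West: 212.360; Mid: 239.130; Inner: 68.000; Central: 4.610.
Minimum at Central.

Central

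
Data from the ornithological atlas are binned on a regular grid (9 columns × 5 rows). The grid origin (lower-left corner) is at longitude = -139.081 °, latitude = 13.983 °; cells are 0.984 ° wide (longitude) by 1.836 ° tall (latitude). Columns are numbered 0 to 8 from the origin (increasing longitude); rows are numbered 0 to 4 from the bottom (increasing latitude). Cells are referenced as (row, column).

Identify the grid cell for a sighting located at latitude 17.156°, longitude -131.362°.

Column index: ⌊(-131.362 − -139.081) / 0.984⌋ = ⌊7.845⌋ = 7
Row offset from origin: ⌊(17.156 − 13.983) / 1.836⌋ = ⌊1.728⌋ = 1 → row 1

(1, 7)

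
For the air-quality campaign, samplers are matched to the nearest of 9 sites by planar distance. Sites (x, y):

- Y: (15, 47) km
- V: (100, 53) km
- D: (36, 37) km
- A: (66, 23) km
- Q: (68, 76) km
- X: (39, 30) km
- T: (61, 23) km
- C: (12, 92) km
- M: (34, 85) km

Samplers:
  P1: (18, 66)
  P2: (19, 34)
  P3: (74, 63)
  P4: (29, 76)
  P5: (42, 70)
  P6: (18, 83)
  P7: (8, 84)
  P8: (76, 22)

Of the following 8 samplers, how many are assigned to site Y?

2

P1 → Y
P2 → Y
P3 → Q
P4 → M
P5 → M
P6 → C
P7 → C
P8 → A
2 of the 8 go to Y.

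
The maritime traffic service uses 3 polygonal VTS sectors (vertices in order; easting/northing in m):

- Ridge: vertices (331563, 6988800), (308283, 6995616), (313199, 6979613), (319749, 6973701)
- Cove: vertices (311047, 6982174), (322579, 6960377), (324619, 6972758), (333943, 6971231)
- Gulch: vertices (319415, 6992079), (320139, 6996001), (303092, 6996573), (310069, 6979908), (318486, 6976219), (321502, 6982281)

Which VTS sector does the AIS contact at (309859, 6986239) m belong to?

Cast a ray rightward from (309859, 6986239). For each polygon, the edges (by vertex number in listed order) whose endpoints lie on opposite sides of northing = 6986239, where each meets that height, and whether that is right or left of the point:
Ridge: 2–3 at easting≈311163.5 (right), 4–1 at easting≈329559.2 (right) → 2 crossings.
Cove: no edge straddles that height → 0 crossings.
Gulch: 3–4 at easting≈307418.5 (left), 6–1 at easting≈320658.9 (right) → 1 crossing.
Only Gulch has an odd count, so the point is inside Gulch.

Gulch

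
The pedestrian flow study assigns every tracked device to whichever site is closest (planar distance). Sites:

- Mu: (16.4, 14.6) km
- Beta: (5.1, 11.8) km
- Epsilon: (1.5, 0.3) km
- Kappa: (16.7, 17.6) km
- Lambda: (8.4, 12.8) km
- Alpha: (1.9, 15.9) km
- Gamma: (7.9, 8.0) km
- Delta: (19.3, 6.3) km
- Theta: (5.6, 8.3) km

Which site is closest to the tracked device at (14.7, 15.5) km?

Squared distances to each site:
Mu: 3.700; Beta: 105.850; Epsilon: 405.280; Kappa: 8.410; Lambda: 46.980; Alpha: 164.000; Gamma: 102.490; Delta: 105.800; Theta: 134.650.
Minimum at Mu.

Mu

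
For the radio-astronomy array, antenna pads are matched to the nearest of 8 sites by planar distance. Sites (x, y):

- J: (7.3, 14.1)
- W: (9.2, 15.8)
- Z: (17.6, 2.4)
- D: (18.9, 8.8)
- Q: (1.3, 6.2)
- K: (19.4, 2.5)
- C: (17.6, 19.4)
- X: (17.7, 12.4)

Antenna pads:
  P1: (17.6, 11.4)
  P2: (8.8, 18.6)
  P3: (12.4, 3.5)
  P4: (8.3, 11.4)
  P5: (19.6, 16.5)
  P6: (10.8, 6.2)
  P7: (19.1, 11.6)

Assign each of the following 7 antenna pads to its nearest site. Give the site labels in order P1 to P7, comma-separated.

P1 → X (d²=1.01)
P2 → W (d²=8.00)
P3 → Z (d²=28.25)
P4 → J (d²=8.29)
P5 → C (d²=12.41)
P6 → Z (d²=60.68)
P7 → X (d²=2.60)

X, W, Z, J, C, Z, X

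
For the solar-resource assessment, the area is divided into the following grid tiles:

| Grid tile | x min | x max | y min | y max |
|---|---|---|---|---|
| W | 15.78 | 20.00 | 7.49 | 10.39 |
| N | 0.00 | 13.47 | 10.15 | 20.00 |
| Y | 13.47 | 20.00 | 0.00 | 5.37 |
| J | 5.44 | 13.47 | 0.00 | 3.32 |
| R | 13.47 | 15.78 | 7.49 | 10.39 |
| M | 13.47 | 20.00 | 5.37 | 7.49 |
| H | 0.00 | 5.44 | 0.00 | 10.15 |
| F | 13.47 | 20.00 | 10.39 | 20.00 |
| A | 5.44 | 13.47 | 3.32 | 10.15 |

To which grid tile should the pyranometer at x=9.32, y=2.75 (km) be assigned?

J

The point has x = 9.32 and y = 2.75.
Only J satisfies 5.44 ≤ x ≤ 13.47 and 0.00 ≤ y ≤ 3.32.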